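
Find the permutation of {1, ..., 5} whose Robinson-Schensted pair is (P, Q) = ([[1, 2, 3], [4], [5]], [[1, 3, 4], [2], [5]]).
5 1 2 4 3

Reverse the RSK construction: for i from n down to 1, find the cell of Q containing i, remove the entry at that cell from P, and reverse-bump it up through P; the value ejected from row 1 is w(i).

Step i=5: Q has 5 at row 3, column 1; remove 5 from row 3 of P and reverse-bump: 5 enters row 2 and ejects 4; 4 enters row 1 and ejects 3. So w(5) = 3. P is now [[1, 2, 4], [5]].
Step i=4: Q has 4 at row 1, column 3; remove that cell from P, ejecting 4. So w(4) = 4. P is now [[1, 2], [5]].
Step i=3: Q has 3 at row 1, column 2; remove that cell from P, ejecting 2. So w(3) = 2. P is now [[1], [5]].
Step i=2: Q has 2 at row 2, column 1; remove 5 from row 2 of P and reverse-bump: 5 enters row 1 and ejects 1. So w(2) = 1. P is now [[5]].
Step i=1: Q has 1 at row 1, column 1; remove that cell from P, ejecting 5. So w(1) = 5. P is now [].

So w = 5 1 2 4 3.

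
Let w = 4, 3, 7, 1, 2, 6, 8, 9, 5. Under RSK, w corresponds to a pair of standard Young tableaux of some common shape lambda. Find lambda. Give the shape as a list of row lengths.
[5, 2, 2]

Row-insert each entry into an empty tableau.

After inserting 4: P = [[4]].
After inserting 3: P = [[3], [4]].
After inserting 7: P = [[3, 7], [4]].
After inserting 1: P = [[1, 7], [3], [4]].
After inserting 2: P = [[1, 2], [3, 7], [4]].
After inserting 6: P = [[1, 2, 6], [3, 7], [4]].
After inserting 8: P = [[1, 2, 6, 8], [3, 7], [4]].
After inserting 9: P = [[1, 2, 6, 8, 9], [3, 7], [4]].
After inserting 5: P = [[1, 2, 5, 8, 9], [3, 6], [4, 7]].

The final insertion tableau P = [[1, 2, 5, 8, 9], [3, 6], [4, 7]] has shape [5, 2, 2].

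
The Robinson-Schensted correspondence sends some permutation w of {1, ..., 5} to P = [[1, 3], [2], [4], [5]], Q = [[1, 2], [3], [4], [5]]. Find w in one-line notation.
2 5 4 3 1

Reverse the RSK construction: for i from n down to 1, find the cell of Q containing i, remove the entry at that cell from P, and reverse-bump it up through P; the value ejected from row 1 is w(i).

Step i=5: Q has 5 at row 4, column 1; remove 5 from row 4 of P and reverse-bump: 5 enters row 3 and ejects 4; 4 enters row 2 and ejects 2; 2 enters row 1 and ejects 1. So w(5) = 1. P is now [[2, 3], [4], [5]].
Step i=4: Q has 4 at row 3, column 1; remove 5 from row 3 of P and reverse-bump: 5 enters row 2 and ejects 4; 4 enters row 1 and ejects 3. So w(4) = 3. P is now [[2, 4], [5]].
Step i=3: Q has 3 at row 2, column 1; remove 5 from row 2 of P and reverse-bump: 5 enters row 1 and ejects 4. So w(3) = 4. P is now [[2, 5]].
Step i=2: Q has 2 at row 1, column 2; remove that cell from P, ejecting 5. So w(2) = 5. P is now [[2]].
Step i=1: Q has 1 at row 1, column 1; remove that cell from P, ejecting 2. So w(1) = 2. P is now [].

So w = 2 5 4 3 1.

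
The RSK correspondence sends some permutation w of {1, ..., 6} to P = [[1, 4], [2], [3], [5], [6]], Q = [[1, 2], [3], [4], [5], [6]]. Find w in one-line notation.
3 6 5 4 2 1

Reverse the RSK construction: for i from n down to 1, find the cell of Q containing i, remove the entry at that cell from P, and reverse-bump it up through P; the value ejected from row 1 is w(i).

Step i=6: Q has 6 at row 5, column 1; remove 6 from row 5 of P and reverse-bump: 6 enters row 4 and ejects 5; 5 enters row 3 and ejects 3; 3 enters row 2 and ejects 2; 2 enters row 1 and ejects 1. So w(6) = 1. P is now [[2, 4], [3], [5], [6]].
Step i=5: Q has 5 at row 4, column 1; remove 6 from row 4 of P and reverse-bump: 6 enters row 3 and ejects 5; 5 enters row 2 and ejects 3; 3 enters row 1 and ejects 2. So w(5) = 2. P is now [[3, 4], [5], [6]].
Step i=4: Q has 4 at row 3, column 1; remove 6 from row 3 of P and reverse-bump: 6 enters row 2 and ejects 5; 5 enters row 1 and ejects 4. So w(4) = 4. P is now [[3, 5], [6]].
Step i=3: Q has 3 at row 2, column 1; remove 6 from row 2 of P and reverse-bump: 6 enters row 1 and ejects 5. So w(3) = 5. P is now [[3, 6]].
Step i=2: Q has 2 at row 1, column 2; remove that cell from P, ejecting 6. So w(2) = 6. P is now [[3]].
Step i=1: Q has 1 at row 1, column 1; remove that cell from P, ejecting 3. So w(1) = 3. P is now [].

So w = 3 6 5 4 2 1.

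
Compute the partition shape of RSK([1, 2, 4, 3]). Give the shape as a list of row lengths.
Row-insert each entry into an empty tableau.

After inserting 1: P = [[1]].
After inserting 2: P = [[1, 2]].
After inserting 4: P = [[1, 2, 4]].
After inserting 3: P = [[1, 2, 3], [4]].

The final insertion tableau P = [[1, 2, 3], [4]] has shape [3, 1].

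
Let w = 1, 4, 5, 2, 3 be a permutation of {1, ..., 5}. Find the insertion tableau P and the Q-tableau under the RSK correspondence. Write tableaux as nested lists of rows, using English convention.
P = [[1, 2, 3], [4, 5]], Q = [[1, 2, 3], [4, 5]]

Insert each entry of the permutation into P by Schensted row insertion, recording in Q the position of each new cell.

After inserting 1: P = [[1]].
After inserting 4: P = [[1, 4]].
After inserting 5: P = [[1, 4, 5]].
After inserting 2: P = [[1, 2, 5], [4]].
After inserting 3: P = [[1, 2, 3], [4, 5]].

So P = [[1, 2, 3], [4, 5]], Q = [[1, 2, 3], [4, 5]].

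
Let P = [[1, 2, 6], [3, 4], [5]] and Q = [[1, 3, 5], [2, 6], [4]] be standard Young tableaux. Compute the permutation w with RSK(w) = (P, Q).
Reverse the RSK construction: for i from n down to 1, find the cell of Q containing i, remove the entry at that cell from P, and reverse-bump it up through P; the value ejected from row 1 is w(i).

Step i=6: Q has 6 at row 2, column 2; remove 4 from row 2 of P and reverse-bump: 4 enters row 1 and ejects 2. So w(6) = 2. P is now [[1, 4, 6], [3], [5]].
Step i=5: Q has 5 at row 1, column 3; remove that cell from P, ejecting 6. So w(5) = 6. P is now [[1, 4], [3], [5]].
Step i=4: Q has 4 at row 3, column 1; remove 5 from row 3 of P and reverse-bump: 5 enters row 2 and ejects 3; 3 enters row 1 and ejects 1. So w(4) = 1. P is now [[3, 4], [5]].
Step i=3: Q has 3 at row 1, column 2; remove that cell from P, ejecting 4. So w(3) = 4. P is now [[3], [5]].
Step i=2: Q has 2 at row 2, column 1; remove 5 from row 2 of P and reverse-bump: 5 enters row 1 and ejects 3. So w(2) = 3. P is now [[5]].
Step i=1: Q has 1 at row 1, column 1; remove that cell from P, ejecting 5. So w(1) = 5. P is now [].

So w = 5 3 4 1 6 2.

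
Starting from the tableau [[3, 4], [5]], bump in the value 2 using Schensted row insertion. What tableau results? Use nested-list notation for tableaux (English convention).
In row 1, 2 replaces 3 (the leftmost entry greater than 2); 3 is bumped to row 2. In row 2, 3 replaces 5 (the leftmost entry greater than 3); 5 is bumped to row 3. 5 starts a new row 3. The new tableau is [[2, 4], [3], [5]].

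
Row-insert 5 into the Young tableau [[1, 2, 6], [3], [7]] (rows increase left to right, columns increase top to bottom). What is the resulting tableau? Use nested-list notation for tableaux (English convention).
In row 1, 5 replaces 6 (the leftmost entry greater than 5); 6 is bumped to row 2. 6 is appended to row 2. The new tableau is [[1, 2, 5], [3, 6], [7]].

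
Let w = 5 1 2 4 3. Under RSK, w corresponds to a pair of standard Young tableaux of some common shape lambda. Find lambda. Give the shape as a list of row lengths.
[3, 1, 1]

Row-insert each entry into an empty tableau.

After inserting 5: P = [[5]].
After inserting 1: P = [[1], [5]].
After inserting 2: P = [[1, 2], [5]].
After inserting 4: P = [[1, 2, 4], [5]].
After inserting 3: P = [[1, 2, 3], [4], [5]].

The final insertion tableau P = [[1, 2, 3], [4], [5]] has shape [3, 1, 1].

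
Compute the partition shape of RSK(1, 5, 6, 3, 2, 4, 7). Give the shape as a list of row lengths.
[4, 2, 1]

Row-insert each entry into an empty tableau.

After inserting 1: P = [[1]].
After inserting 5: P = [[1, 5]].
After inserting 6: P = [[1, 5, 6]].
After inserting 3: P = [[1, 3, 6], [5]].
After inserting 2: P = [[1, 2, 6], [3], [5]].
After inserting 4: P = [[1, 2, 4], [3, 6], [5]].
After inserting 7: P = [[1, 2, 4, 7], [3, 6], [5]].

The final insertion tableau P = [[1, 2, 4, 7], [3, 6], [5]] has shape [4, 2, 1].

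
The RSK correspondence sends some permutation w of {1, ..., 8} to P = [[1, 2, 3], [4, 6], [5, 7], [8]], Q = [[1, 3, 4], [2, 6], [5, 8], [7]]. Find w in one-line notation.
8 1 5 7 4 6 2 3

Reverse the RSK construction: for i from n down to 1, find the cell of Q containing i, remove the entry at that cell from P, and reverse-bump it up through P; the value ejected from row 1 is w(i).

Step i=8: Q has 8 at row 3, column 2; remove 7 from row 3 of P and reverse-bump: 7 enters row 2 and ejects 6; 6 enters row 1 and ejects 3. So w(8) = 3. P is now [[1, 2, 6], [4, 7], [5], [8]].
Step i=7: Q has 7 at row 4, column 1; remove 8 from row 4 of P and reverse-bump: 8 enters row 3 and ejects 5; 5 enters row 2 and ejects 4; 4 enters row 1 and ejects 2. So w(7) = 2. P is now [[1, 4, 6], [5, 7], [8]].
Step i=6: Q has 6 at row 2, column 2; remove 7 from row 2 of P and reverse-bump: 7 enters row 1 and ejects 6. So w(6) = 6. P is now [[1, 4, 7], [5], [8]].
Step i=5: Q has 5 at row 3, column 1; remove 8 from row 3 of P and reverse-bump: 8 enters row 2 and ejects 5; 5 enters row 1 and ejects 4. So w(5) = 4. P is now [[1, 5, 7], [8]].
Step i=4: Q has 4 at row 1, column 3; remove that cell from P, ejecting 7. So w(4) = 7. P is now [[1, 5], [8]].
Step i=3: Q has 3 at row 1, column 2; remove that cell from P, ejecting 5. So w(3) = 5. P is now [[1], [8]].
Step i=2: Q has 2 at row 2, column 1; remove 8 from row 2 of P and reverse-bump: 8 enters row 1 and ejects 1. So w(2) = 1. P is now [[8]].
Step i=1: Q has 1 at row 1, column 1; remove that cell from P, ejecting 8. So w(1) = 8. P is now [].

So w = 8 1 5 7 4 6 2 3.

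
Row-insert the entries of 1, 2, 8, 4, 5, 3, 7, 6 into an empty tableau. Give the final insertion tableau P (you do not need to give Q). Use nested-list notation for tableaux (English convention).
P = [[1, 2, 3, 5, 6], [4, 7], [8]]

Insert 1: appended to row 1. P = [[1]].
Insert 2: appended to row 1. P = [[1, 2]].
Insert 8: appended to row 1. P = [[1, 2, 8]].
Insert 4: 4 bumps 8 from row 1; 8 starts row 2. P = [[1, 2, 4], [8]].
Insert 5: appended to row 1. P = [[1, 2, 4, 5], [8]].
Insert 3: 3 bumps 4 from row 1; 4 bumps 8 from row 2; 8 starts row 3. P = [[1, 2, 3, 5], [4], [8]].
Insert 7: appended to row 1. P = [[1, 2, 3, 5, 7], [4], [8]].
Insert 6: 6 bumps 7 from row 1; 7 appends to row 2. P = [[1, 2, 3, 5, 6], [4, 7], [8]].

So P = [[1, 2, 3, 5, 6], [4, 7], [8]].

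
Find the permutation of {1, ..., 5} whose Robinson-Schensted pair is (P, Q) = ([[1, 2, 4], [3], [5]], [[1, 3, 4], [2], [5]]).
5 1 3 4 2

Reverse the RSK construction: for i from n down to 1, find the cell of Q containing i, remove the entry at that cell from P, and reverse-bump it up through P; the value ejected from row 1 is w(i).

Step i=5: Q has 5 at row 3, column 1; remove 5 from row 3 of P and reverse-bump: 5 enters row 2 and ejects 3; 3 enters row 1 and ejects 2. So w(5) = 2. P is now [[1, 3, 4], [5]].
Step i=4: Q has 4 at row 1, column 3; remove that cell from P, ejecting 4. So w(4) = 4. P is now [[1, 3], [5]].
Step i=3: Q has 3 at row 1, column 2; remove that cell from P, ejecting 3. So w(3) = 3. P is now [[1], [5]].
Step i=2: Q has 2 at row 2, column 1; remove 5 from row 2 of P and reverse-bump: 5 enters row 1 and ejects 1. So w(2) = 1. P is now [[5]].
Step i=1: Q has 1 at row 1, column 1; remove that cell from P, ejecting 5. So w(1) = 5. P is now [].

So w = 5 1 3 4 2.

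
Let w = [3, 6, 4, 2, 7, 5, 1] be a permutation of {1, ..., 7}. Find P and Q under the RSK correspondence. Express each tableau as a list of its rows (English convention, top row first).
P = [[1, 4, 5], [2, 7], [3], [6]], Q = [[1, 2, 5], [3, 6], [4], [7]]

Insert each entry of the permutation into P by Schensted row insertion, recording in Q the position of each new cell.

Insert 3: appended to row 1. P = [[3]].
Insert 6: appended to row 1. P = [[3, 6]].
Insert 4: 4 bumps 6 from row 1; 6 starts row 2. P = [[3, 4], [6]].
Insert 2: 2 bumps 3 from row 1; 3 bumps 6 from row 2; 6 starts row 3. P = [[2, 4], [3], [6]].
Insert 7: appended to row 1. P = [[2, 4, 7], [3], [6]].
Insert 5: 5 bumps 7 from row 1; 7 appends to row 2. P = [[2, 4, 5], [3, 7], [6]].
Insert 1: 1 bumps 2 from row 1; 2 bumps 3 from row 2; 3 bumps 6 from row 3; 6 starts row 4. P = [[1, 4, 5], [2, 7], [3], [6]].

So P = [[1, 4, 5], [2, 7], [3], [6]], Q = [[1, 2, 5], [3, 6], [4], [7]].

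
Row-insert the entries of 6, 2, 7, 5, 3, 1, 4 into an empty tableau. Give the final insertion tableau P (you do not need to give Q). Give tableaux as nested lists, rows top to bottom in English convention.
P = [[1, 3, 4], [2, 7], [5], [6]]

Insert 6: appended to row 1. P = [[6]].
Insert 2: 2 bumps 6 from row 1; 6 starts row 2. P = [[2], [6]].
Insert 7: appended to row 1. P = [[2, 7], [6]].
Insert 5: 5 bumps 7 from row 1; 7 appends to row 2. P = [[2, 5], [6, 7]].
Insert 3: 3 bumps 5 from row 1; 5 bumps 6 from row 2; 6 starts row 3. P = [[2, 3], [5, 7], [6]].
Insert 1: 1 bumps 2 from row 1; 2 bumps 5 from row 2; 5 bumps 6 from row 3; 6 starts row 4. P = [[1, 3], [2, 7], [5], [6]].
Insert 4: appended to row 1. P = [[1, 3, 4], [2, 7], [5], [6]].

So P = [[1, 3, 4], [2, 7], [5], [6]].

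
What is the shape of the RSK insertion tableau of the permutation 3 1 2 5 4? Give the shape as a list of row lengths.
[3, 2]

Row-insert each entry into an empty tableau.

After inserting 3: P = [[3]].
After inserting 1: P = [[1], [3]].
After inserting 2: P = [[1, 2], [3]].
After inserting 5: P = [[1, 2, 5], [3]].
After inserting 4: P = [[1, 2, 4], [3, 5]].

The final insertion tableau P = [[1, 2, 4], [3, 5]] has shape [3, 2].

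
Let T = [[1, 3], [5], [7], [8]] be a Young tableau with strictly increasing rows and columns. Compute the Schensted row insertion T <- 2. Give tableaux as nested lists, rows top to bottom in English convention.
In row 1, 2 replaces 3 (the leftmost entry greater than 2); 3 is bumped to row 2. In row 2, 3 replaces 5 (the leftmost entry greater than 3); 5 is bumped to row 3. In row 3, 5 replaces 7 (the leftmost entry greater than 5); 7 is bumped to row 4. In row 4, 7 replaces 8 (the leftmost entry greater than 7); 8 is bumped to row 5. 8 starts a new row 5. The new tableau is [[1, 2], [3], [5], [7], [8]].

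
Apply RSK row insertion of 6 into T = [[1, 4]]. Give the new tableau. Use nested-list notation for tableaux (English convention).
6 is larger than every entry of row 1, so it is appended to row 1. The new tableau is [[1, 4, 6]].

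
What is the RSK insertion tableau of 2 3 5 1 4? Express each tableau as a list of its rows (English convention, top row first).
Insert 2: appended to row 1. P = [[2]].
Insert 3: appended to row 1. P = [[2, 3]].
Insert 5: appended to row 1. P = [[2, 3, 5]].
Insert 1: 1 bumps 2 from row 1; 2 starts row 2. P = [[1, 3, 5], [2]].
Insert 4: 4 bumps 5 from row 1; 5 appends to row 2. P = [[1, 3, 4], [2, 5]].

So P = [[1, 3, 4], [2, 5]].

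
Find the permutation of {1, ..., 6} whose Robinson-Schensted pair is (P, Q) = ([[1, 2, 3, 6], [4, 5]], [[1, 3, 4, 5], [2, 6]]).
4 1 2 5 6 3

Reverse the RSK construction: for i from n down to 1, find the cell of Q containing i, remove the entry at that cell from P, and reverse-bump it up through P; the value ejected from row 1 is w(i).

Step i=6: Q has 6 at row 2, column 2; remove 5 from row 2 of P and reverse-bump: 5 enters row 1 and ejects 3. So w(6) = 3. P is now [[1, 2, 5, 6], [4]].
Step i=5: Q has 5 at row 1, column 4; remove that cell from P, ejecting 6. So w(5) = 6. P is now [[1, 2, 5], [4]].
Step i=4: Q has 4 at row 1, column 3; remove that cell from P, ejecting 5. So w(4) = 5. P is now [[1, 2], [4]].
Step i=3: Q has 3 at row 1, column 2; remove that cell from P, ejecting 2. So w(3) = 2. P is now [[1], [4]].
Step i=2: Q has 2 at row 2, column 1; remove 4 from row 2 of P and reverse-bump: 4 enters row 1 and ejects 1. So w(2) = 1. P is now [[4]].
Step i=1: Q has 1 at row 1, column 1; remove that cell from P, ejecting 4. So w(1) = 4. P is now [].

So w = 4 1 2 5 6 3.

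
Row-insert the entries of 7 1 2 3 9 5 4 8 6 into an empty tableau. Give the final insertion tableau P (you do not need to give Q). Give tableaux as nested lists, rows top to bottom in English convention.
Insert 7: appended to row 1. P = [[7]].
Insert 1: 1 bumps 7 from row 1; 7 starts row 2. P = [[1], [7]].
Insert 2: appended to row 1. P = [[1, 2], [7]].
Insert 3: appended to row 1. P = [[1, 2, 3], [7]].
Insert 9: appended to row 1. P = [[1, 2, 3, 9], [7]].
Insert 5: 5 bumps 9 from row 1; 9 appends to row 2. P = [[1, 2, 3, 5], [7, 9]].
Insert 4: 4 bumps 5 from row 1; 5 bumps 7 from row 2; 7 starts row 3. P = [[1, 2, 3, 4], [5, 9], [7]].
Insert 8: appended to row 1. P = [[1, 2, 3, 4, 8], [5, 9], [7]].
Insert 6: 6 bumps 8 from row 1; 8 bumps 9 from row 2; 9 appends to row 3. P = [[1, 2, 3, 4, 6], [5, 8], [7, 9]].

So P = [[1, 2, 3, 4, 6], [5, 8], [7, 9]].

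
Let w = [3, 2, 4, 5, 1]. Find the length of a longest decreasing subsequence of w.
3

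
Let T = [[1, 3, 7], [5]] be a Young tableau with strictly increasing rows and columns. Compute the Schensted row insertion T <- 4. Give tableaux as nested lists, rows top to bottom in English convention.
In row 1, 4 replaces 7 (the leftmost entry greater than 4); 7 is bumped to row 2. 7 is appended to row 2. The new tableau is [[1, 3, 4], [5, 7]].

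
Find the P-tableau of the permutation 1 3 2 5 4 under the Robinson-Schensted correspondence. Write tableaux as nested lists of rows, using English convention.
P = [[1, 2, 4], [3, 5]]

Insert 1: appended to row 1. P = [[1]].
Insert 3: appended to row 1. P = [[1, 3]].
Insert 2: 2 bumps 3 from row 1; 3 starts row 2. P = [[1, 2], [3]].
Insert 5: appended to row 1. P = [[1, 2, 5], [3]].
Insert 4: 4 bumps 5 from row 1; 5 appends to row 2. P = [[1, 2, 4], [3, 5]].

So P = [[1, 2, 4], [3, 5]].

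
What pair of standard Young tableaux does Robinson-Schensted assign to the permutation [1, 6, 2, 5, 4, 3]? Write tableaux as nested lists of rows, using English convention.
P = [[1, 2, 3], [4], [5], [6]], Q = [[1, 2, 4], [3], [5], [6]]

Insert each entry of the permutation into P by Schensted row insertion, recording in Q the position of each new cell.

Insert 1: appended to row 1. P = [[1]].
Insert 6: appended to row 1. P = [[1, 6]].
Insert 2: 2 bumps 6 from row 1; 6 starts row 2. P = [[1, 2], [6]].
Insert 5: appended to row 1. P = [[1, 2, 5], [6]].
Insert 4: 4 bumps 5 from row 1; 5 bumps 6 from row 2; 6 starts row 3. P = [[1, 2, 4], [5], [6]].
Insert 3: 3 bumps 4 from row 1; 4 bumps 5 from row 2; 5 bumps 6 from row 3; 6 starts row 4. P = [[1, 2, 3], [4], [5], [6]].

So P = [[1, 2, 3], [4], [5], [6]], Q = [[1, 2, 4], [3], [5], [6]].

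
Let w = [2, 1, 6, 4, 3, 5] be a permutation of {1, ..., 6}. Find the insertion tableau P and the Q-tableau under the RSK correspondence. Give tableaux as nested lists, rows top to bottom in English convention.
P = [[1, 3, 5], [2, 4], [6]], Q = [[1, 3, 6], [2, 4], [5]]

Insert each entry of the permutation into P by Schensted row insertion, recording in Q the position of each new cell.

Insert 2: appended to row 1. P = [[2]].
Insert 1: 1 bumps 2 from row 1; 2 starts row 2. P = [[1], [2]].
Insert 6: appended to row 1. P = [[1, 6], [2]].
Insert 4: 4 bumps 6 from row 1; 6 appends to row 2. P = [[1, 4], [2, 6]].
Insert 3: 3 bumps 4 from row 1; 4 bumps 6 from row 2; 6 starts row 3. P = [[1, 3], [2, 4], [6]].
Insert 5: appended to row 1. P = [[1, 3, 5], [2, 4], [6]].

So P = [[1, 3, 5], [2, 4], [6]], Q = [[1, 3, 6], [2, 4], [5]].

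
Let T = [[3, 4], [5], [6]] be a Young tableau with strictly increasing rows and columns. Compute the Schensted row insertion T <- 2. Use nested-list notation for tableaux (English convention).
[[2, 4], [3], [5], [6]]

In row 1, 2 replaces 3 (the leftmost entry greater than 2); 3 is bumped to row 2. In row 2, 3 replaces 5 (the leftmost entry greater than 3); 5 is bumped to row 3. In row 3, 5 replaces 6 (the leftmost entry greater than 5); 6 is bumped to row 4. 6 starts a new row 4. The new tableau is [[2, 4], [3], [5], [6]].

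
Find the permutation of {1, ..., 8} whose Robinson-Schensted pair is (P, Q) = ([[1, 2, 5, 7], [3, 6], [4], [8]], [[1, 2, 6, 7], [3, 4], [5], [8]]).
4 8 1 6 3 5 7 2

Reverse the RSK construction: for i from n down to 1, find the cell of Q containing i, remove the entry at that cell from P, and reverse-bump it up through P; the value ejected from row 1 is w(i).

Step i=8: Q has 8 at row 4, column 1; remove 8 from row 4 of P and reverse-bump: 8 enters row 3 and ejects 4; 4 enters row 2 and ejects 3; 3 enters row 1 and ejects 2. So w(8) = 2. P is now [[1, 3, 5, 7], [4, 6], [8]].
Step i=7: Q has 7 at row 1, column 4; remove that cell from P, ejecting 7. So w(7) = 7. P is now [[1, 3, 5], [4, 6], [8]].
Step i=6: Q has 6 at row 1, column 3; remove that cell from P, ejecting 5. So w(6) = 5. P is now [[1, 3], [4, 6], [8]].
Step i=5: Q has 5 at row 3, column 1; remove 8 from row 3 of P and reverse-bump: 8 enters row 2 and ejects 6; 6 enters row 1 and ejects 3. So w(5) = 3. P is now [[1, 6], [4, 8]].
Step i=4: Q has 4 at row 2, column 2; remove 8 from row 2 of P and reverse-bump: 8 enters row 1 and ejects 6. So w(4) = 6. P is now [[1, 8], [4]].
Step i=3: Q has 3 at row 2, column 1; remove 4 from row 2 of P and reverse-bump: 4 enters row 1 and ejects 1. So w(3) = 1. P is now [[4, 8]].
Step i=2: Q has 2 at row 1, column 2; remove that cell from P, ejecting 8. So w(2) = 8. P is now [[4]].
Step i=1: Q has 1 at row 1, column 1; remove that cell from P, ejecting 4. So w(1) = 4. P is now [].

So w = 4 8 1 6 3 5 7 2.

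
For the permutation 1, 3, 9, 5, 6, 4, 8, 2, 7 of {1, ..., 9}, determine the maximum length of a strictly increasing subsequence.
5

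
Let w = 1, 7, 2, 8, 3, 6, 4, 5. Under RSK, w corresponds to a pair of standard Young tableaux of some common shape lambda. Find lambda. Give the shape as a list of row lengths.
Row-insert each entry into an empty tableau.

After inserting 1: P = [[1]].
After inserting 7: P = [[1, 7]].
After inserting 2: P = [[1, 2], [7]].
After inserting 8: P = [[1, 2, 8], [7]].
After inserting 3: P = [[1, 2, 3], [7, 8]].
After inserting 6: P = [[1, 2, 3, 6], [7, 8]].
After inserting 4: P = [[1, 2, 3, 4], [6, 8], [7]].
After inserting 5: P = [[1, 2, 3, 4, 5], [6, 8], [7]].

The final insertion tableau P = [[1, 2, 3, 4, 5], [6, 8], [7]] has shape [5, 2, 1].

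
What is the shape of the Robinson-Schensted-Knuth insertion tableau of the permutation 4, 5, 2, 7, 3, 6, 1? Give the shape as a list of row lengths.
[3, 3, 1]

Row-insert each entry into an empty tableau.

After inserting 4: P = [[4]].
After inserting 5: P = [[4, 5]].
After inserting 2: P = [[2, 5], [4]].
After inserting 7: P = [[2, 5, 7], [4]].
After inserting 3: P = [[2, 3, 7], [4, 5]].
After inserting 6: P = [[2, 3, 6], [4, 5, 7]].
After inserting 1: P = [[1, 3, 6], [2, 5, 7], [4]].

The final insertion tableau P = [[1, 3, 6], [2, 5, 7], [4]] has shape [3, 3, 1].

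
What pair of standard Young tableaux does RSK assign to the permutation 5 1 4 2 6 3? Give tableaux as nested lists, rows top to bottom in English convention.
P = [[1, 2, 3], [4, 6], [5]], Q = [[1, 3, 5], [2, 6], [4]]

Insert each entry of the permutation into P by Schensted row insertion, recording in Q the position of each new cell.

Insert 5: appended to row 1. P = [[5]].
Insert 1: 1 bumps 5 from row 1; 5 starts row 2. P = [[1], [5]].
Insert 4: appended to row 1. P = [[1, 4], [5]].
Insert 2: 2 bumps 4 from row 1; 4 bumps 5 from row 2; 5 starts row 3. P = [[1, 2], [4], [5]].
Insert 6: appended to row 1. P = [[1, 2, 6], [4], [5]].
Insert 3: 3 bumps 6 from row 1; 6 appends to row 2. P = [[1, 2, 3], [4, 6], [5]].

So P = [[1, 2, 3], [4, 6], [5]], Q = [[1, 3, 5], [2, 6], [4]].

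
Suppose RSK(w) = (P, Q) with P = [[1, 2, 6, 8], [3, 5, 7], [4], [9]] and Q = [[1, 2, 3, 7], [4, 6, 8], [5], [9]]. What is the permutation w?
4 5 9 7 1 3 8 6 2

Reverse the RSK construction: for i from n down to 1, find the cell of Q containing i, remove the entry at that cell from P, and reverse-bump it up through P; the value ejected from row 1 is w(i).

Step i=9: Q has 9 at row 4, column 1; remove 9 from row 4 of P and reverse-bump: 9 enters row 3 and ejects 4; 4 enters row 2 and ejects 3; 3 enters row 1 and ejects 2. So w(9) = 2. P is now [[1, 3, 6, 8], [4, 5, 7], [9]].
Step i=8: Q has 8 at row 2, column 3; remove 7 from row 2 of P and reverse-bump: 7 enters row 1 and ejects 6. So w(8) = 6. P is now [[1, 3, 7, 8], [4, 5], [9]].
Step i=7: Q has 7 at row 1, column 4; remove that cell from P, ejecting 8. So w(7) = 8. P is now [[1, 3, 7], [4, 5], [9]].
Step i=6: Q has 6 at row 2, column 2; remove 5 from row 2 of P and reverse-bump: 5 enters row 1 and ejects 3. So w(6) = 3. P is now [[1, 5, 7], [4], [9]].
Step i=5: Q has 5 at row 3, column 1; remove 9 from row 3 of P and reverse-bump: 9 enters row 2 and ejects 4; 4 enters row 1 and ejects 1. So w(5) = 1. P is now [[4, 5, 7], [9]].
Step i=4: Q has 4 at row 2, column 1; remove 9 from row 2 of P and reverse-bump: 9 enters row 1 and ejects 7. So w(4) = 7. P is now [[4, 5, 9]].
Step i=3: Q has 3 at row 1, column 3; remove that cell from P, ejecting 9. So w(3) = 9. P is now [[4, 5]].
Step i=2: Q has 2 at row 1, column 2; remove that cell from P, ejecting 5. So w(2) = 5. P is now [[4]].
Step i=1: Q has 1 at row 1, column 1; remove that cell from P, ejecting 4. So w(1) = 4. P is now [].

So w = 4 5 9 7 1 3 8 6 2.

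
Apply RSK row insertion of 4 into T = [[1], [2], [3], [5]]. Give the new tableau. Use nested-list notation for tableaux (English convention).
4 is larger than every entry of row 1, so it is appended to row 1. The new tableau is [[1, 4], [2], [3], [5]].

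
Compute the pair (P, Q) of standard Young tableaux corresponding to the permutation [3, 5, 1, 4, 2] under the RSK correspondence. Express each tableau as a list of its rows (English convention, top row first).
Insert each entry of the permutation into P by Schensted row insertion, recording in Q the position of each new cell.

After inserting 3: P = [[3]].
After inserting 5: P = [[3, 5]].
After inserting 1: P = [[1, 5], [3]].
After inserting 4: P = [[1, 4], [3, 5]].
After inserting 2: P = [[1, 2], [3, 4], [5]].

So P = [[1, 2], [3, 4], [5]], Q = [[1, 2], [3, 4], [5]].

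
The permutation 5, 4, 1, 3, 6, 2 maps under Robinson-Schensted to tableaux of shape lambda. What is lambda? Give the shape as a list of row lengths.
[3, 1, 1, 1]

Row-insert each entry into an empty tableau.

After inserting 5: P = [[5]].
After inserting 4: P = [[4], [5]].
After inserting 1: P = [[1], [4], [5]].
After inserting 3: P = [[1, 3], [4], [5]].
After inserting 6: P = [[1, 3, 6], [4], [5]].
After inserting 2: P = [[1, 2, 6], [3], [4], [5]].

The final insertion tableau P = [[1, 2, 6], [3], [4], [5]] has shape [3, 1, 1, 1].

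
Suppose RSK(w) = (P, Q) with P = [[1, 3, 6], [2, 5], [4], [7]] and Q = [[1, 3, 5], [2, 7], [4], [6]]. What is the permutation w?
7 4 5 2 6 1 3

Reverse the RSK construction: for i from n down to 1, find the cell of Q containing i, remove the entry at that cell from P, and reverse-bump it up through P; the value ejected from row 1 is w(i).

Step i=7: Q has 7 at row 2, column 2; remove 5 from row 2 of P and reverse-bump: 5 enters row 1 and ejects 3. So w(7) = 3. P is now [[1, 5, 6], [2], [4], [7]].
Step i=6: Q has 6 at row 4, column 1; remove 7 from row 4 of P and reverse-bump: 7 enters row 3 and ejects 4; 4 enters row 2 and ejects 2; 2 enters row 1 and ejects 1. So w(6) = 1. P is now [[2, 5, 6], [4], [7]].
Step i=5: Q has 5 at row 1, column 3; remove that cell from P, ejecting 6. So w(5) = 6. P is now [[2, 5], [4], [7]].
Step i=4: Q has 4 at row 3, column 1; remove 7 from row 3 of P and reverse-bump: 7 enters row 2 and ejects 4; 4 enters row 1 and ejects 2. So w(4) = 2. P is now [[4, 5], [7]].
Step i=3: Q has 3 at row 1, column 2; remove that cell from P, ejecting 5. So w(3) = 5. P is now [[4], [7]].
Step i=2: Q has 2 at row 2, column 1; remove 7 from row 2 of P and reverse-bump: 7 enters row 1 and ejects 4. So w(2) = 4. P is now [[7]].
Step i=1: Q has 1 at row 1, column 1; remove that cell from P, ejecting 7. So w(1) = 7. P is now [].

So w = 7 4 5 2 6 1 3.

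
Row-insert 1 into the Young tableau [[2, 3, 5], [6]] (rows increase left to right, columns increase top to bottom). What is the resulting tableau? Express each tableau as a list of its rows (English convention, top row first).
In row 1, 1 replaces 2 (the leftmost entry greater than 1); 2 is bumped to row 2. In row 2, 2 replaces 6 (the leftmost entry greater than 2); 6 is bumped to row 3. 6 starts a new row 3. The new tableau is [[1, 3, 5], [2], [6]].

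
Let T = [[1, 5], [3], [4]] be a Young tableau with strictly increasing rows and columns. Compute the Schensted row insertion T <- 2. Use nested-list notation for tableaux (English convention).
In row 1, 2 replaces 5 (the leftmost entry greater than 2); 5 is bumped to row 2. 5 is appended to row 2. The new tableau is [[1, 2], [3, 5], [4]].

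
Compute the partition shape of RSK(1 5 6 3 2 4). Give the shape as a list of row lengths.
[3, 2, 1]

Row-insert each entry into an empty tableau.

After inserting 1: P = [[1]].
After inserting 5: P = [[1, 5]].
After inserting 6: P = [[1, 5, 6]].
After inserting 3: P = [[1, 3, 6], [5]].
After inserting 2: P = [[1, 2, 6], [3], [5]].
After inserting 4: P = [[1, 2, 4], [3, 6], [5]].

The final insertion tableau P = [[1, 2, 4], [3, 6], [5]] has shape [3, 2, 1].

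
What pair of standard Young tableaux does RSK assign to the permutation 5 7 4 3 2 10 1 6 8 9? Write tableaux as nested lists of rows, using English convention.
Insert each entry of the permutation into P by Schensted row insertion, recording in Q the position of each new cell.

Insert 5: appended to row 1. P = [[5]].
Insert 7: appended to row 1. P = [[5, 7]].
Insert 4: 4 bumps 5 from row 1; 5 starts row 2. P = [[4, 7], [5]].
Insert 3: 3 bumps 4 from row 1; 4 bumps 5 from row 2; 5 starts row 3. P = [[3, 7], [4], [5]].
Insert 2: 2 bumps 3 from row 1; 3 bumps 4 from row 2; 4 bumps 5 from row 3; 5 starts row 4. P = [[2, 7], [3], [4], [5]].
Insert 10: appended to row 1. P = [[2, 7, 10], [3], [4], [5]].
Insert 1: 1 bumps 2 from row 1; 2 bumps 3 from row 2; 3 bumps 4 from row 3; 4 bumps 5 from row 4; 5 starts row 5. P = [[1, 7, 10], [2], [3], [4], [5]].
Insert 6: 6 bumps 7 from row 1; 7 appends to row 2. P = [[1, 6, 10], [2, 7], [3], [4], [5]].
Insert 8: 8 bumps 10 from row 1; 10 appends to row 2. P = [[1, 6, 8], [2, 7, 10], [3], [4], [5]].
Insert 9: appended to row 1. P = [[1, 6, 8, 9], [2, 7, 10], [3], [4], [5]].

So P = [[1, 6, 8, 9], [2, 7, 10], [3], [4], [5]], Q = [[1, 2, 6, 10], [3, 8, 9], [4], [5], [7]].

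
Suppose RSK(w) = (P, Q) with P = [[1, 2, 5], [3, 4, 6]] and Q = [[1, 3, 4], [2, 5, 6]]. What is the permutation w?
3 1 4 6 2 5

Reverse the RSK construction: for i from n down to 1, find the cell of Q containing i, remove the entry at that cell from P, and reverse-bump it up through P; the value ejected from row 1 is w(i).

Step i=6: Q has 6 at row 2, column 3; remove 6 from row 2 of P and reverse-bump: 6 enters row 1 and ejects 5. So w(6) = 5. P is now [[1, 2, 6], [3, 4]].
Step i=5: Q has 5 at row 2, column 2; remove 4 from row 2 of P and reverse-bump: 4 enters row 1 and ejects 2. So w(5) = 2. P is now [[1, 4, 6], [3]].
Step i=4: Q has 4 at row 1, column 3; remove that cell from P, ejecting 6. So w(4) = 6. P is now [[1, 4], [3]].
Step i=3: Q has 3 at row 1, column 2; remove that cell from P, ejecting 4. So w(3) = 4. P is now [[1], [3]].
Step i=2: Q has 2 at row 2, column 1; remove 3 from row 2 of P and reverse-bump: 3 enters row 1 and ejects 1. So w(2) = 1. P is now [[3]].
Step i=1: Q has 1 at row 1, column 1; remove that cell from P, ejecting 3. So w(1) = 3. P is now [].

So w = 3 1 4 6 2 5.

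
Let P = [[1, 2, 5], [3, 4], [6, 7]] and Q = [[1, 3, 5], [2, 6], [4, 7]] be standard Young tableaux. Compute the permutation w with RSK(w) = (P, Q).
Reverse the RSK construction: for i from n down to 1, find the cell of Q containing i, remove the entry at that cell from P, and reverse-bump it up through P; the value ejected from row 1 is w(i).

Step i=7: Q has 7 at row 3, column 2; remove 7 from row 3 of P and reverse-bump: 7 enters row 2 and ejects 4; 4 enters row 1 and ejects 2. So w(7) = 2. P is now [[1, 4, 5], [3, 7], [6]].
Step i=6: Q has 6 at row 2, column 2; remove 7 from row 2 of P and reverse-bump: 7 enters row 1 and ejects 5. So w(6) = 5. P is now [[1, 4, 7], [3], [6]].
Step i=5: Q has 5 at row 1, column 3; remove that cell from P, ejecting 7. So w(5) = 7. P is now [[1, 4], [3], [6]].
Step i=4: Q has 4 at row 3, column 1; remove 6 from row 3 of P and reverse-bump: 6 enters row 2 and ejects 3; 3 enters row 1 and ejects 1. So w(4) = 1. P is now [[3, 4], [6]].
Step i=3: Q has 3 at row 1, column 2; remove that cell from P, ejecting 4. So w(3) = 4. P is now [[3], [6]].
Step i=2: Q has 2 at row 2, column 1; remove 6 from row 2 of P and reverse-bump: 6 enters row 1 and ejects 3. So w(2) = 3. P is now [[6]].
Step i=1: Q has 1 at row 1, column 1; remove that cell from P, ejecting 6. So w(1) = 6. P is now [].

So w = 6 3 4 1 7 5 2.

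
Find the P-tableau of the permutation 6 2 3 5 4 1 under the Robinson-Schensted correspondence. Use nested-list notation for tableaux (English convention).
P = [[1, 3, 4], [2], [5], [6]]

Insert 6: appended to row 1. P = [[6]].
Insert 2: 2 bumps 6 from row 1; 6 starts row 2. P = [[2], [6]].
Insert 3: appended to row 1. P = [[2, 3], [6]].
Insert 5: appended to row 1. P = [[2, 3, 5], [6]].
Insert 4: 4 bumps 5 from row 1; 5 bumps 6 from row 2; 6 starts row 3. P = [[2, 3, 4], [5], [6]].
Insert 1: 1 bumps 2 from row 1; 2 bumps 5 from row 2; 5 bumps 6 from row 3; 6 starts row 4. P = [[1, 3, 4], [2], [5], [6]].

So P = [[1, 3, 4], [2], [5], [6]].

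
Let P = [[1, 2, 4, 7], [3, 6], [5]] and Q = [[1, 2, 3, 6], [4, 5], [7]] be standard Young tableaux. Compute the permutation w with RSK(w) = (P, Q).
Reverse the RSK construction: for i from n down to 1, find the cell of Q containing i, remove the entry at that cell from P, and reverse-bump it up through P; the value ejected from row 1 is w(i).

Step i=7: Q has 7 at row 3, column 1; remove 5 from row 3 of P and reverse-bump: 5 enters row 2 and ejects 3; 3 enters row 1 and ejects 2. So w(7) = 2. P is now [[1, 3, 4, 7], [5, 6]].
Step i=6: Q has 6 at row 1, column 4; remove that cell from P, ejecting 7. So w(6) = 7. P is now [[1, 3, 4], [5, 6]].
Step i=5: Q has 5 at row 2, column 2; remove 6 from row 2 of P and reverse-bump: 6 enters row 1 and ejects 4. So w(5) = 4. P is now [[1, 3, 6], [5]].
Step i=4: Q has 4 at row 2, column 1; remove 5 from row 2 of P and reverse-bump: 5 enters row 1 and ejects 3. So w(4) = 3. P is now [[1, 5, 6]].
Step i=3: Q has 3 at row 1, column 3; remove that cell from P, ejecting 6. So w(3) = 6. P is now [[1, 5]].
Step i=2: Q has 2 at row 1, column 2; remove that cell from P, ejecting 5. So w(2) = 5. P is now [[1]].
Step i=1: Q has 1 at row 1, column 1; remove that cell from P, ejecting 1. So w(1) = 1. P is now [].

So w = 1 5 6 3 4 7 2.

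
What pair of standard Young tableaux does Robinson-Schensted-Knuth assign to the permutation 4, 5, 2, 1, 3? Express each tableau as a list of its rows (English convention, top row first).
P = [[1, 3], [2, 5], [4]], Q = [[1, 2], [3, 5], [4]]

Insert each entry of the permutation into P by Schensted row insertion, recording in Q the position of each new cell.

Insert 4: appended to row 1. P = [[4]].
Insert 5: appended to row 1. P = [[4, 5]].
Insert 2: 2 bumps 4 from row 1; 4 starts row 2. P = [[2, 5], [4]].
Insert 1: 1 bumps 2 from row 1; 2 bumps 4 from row 2; 4 starts row 3. P = [[1, 5], [2], [4]].
Insert 3: 3 bumps 5 from row 1; 5 appends to row 2. P = [[1, 3], [2, 5], [4]].

So P = [[1, 3], [2, 5], [4]], Q = [[1, 2], [3, 5], [4]].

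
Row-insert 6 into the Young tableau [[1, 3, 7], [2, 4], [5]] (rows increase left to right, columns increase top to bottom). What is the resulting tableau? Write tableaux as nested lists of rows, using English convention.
In row 1, 6 replaces 7 (the leftmost entry greater than 6); 7 is bumped to row 2. 7 is appended to row 2. The new tableau is [[1, 3, 6], [2, 4, 7], [5]].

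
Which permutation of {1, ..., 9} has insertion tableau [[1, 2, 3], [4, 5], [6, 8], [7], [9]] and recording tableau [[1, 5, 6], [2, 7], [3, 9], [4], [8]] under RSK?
9 7 6 1 4 8 5 2 3

Reverse RSK: for i = n, n-1, ..., 1, locate i in Q, remove the corresponding corner cell from P, and reverse-bump its entry up through P; the value ejected from row 1 is w(i).

So w = 9 7 6 1 4 8 5 2 3.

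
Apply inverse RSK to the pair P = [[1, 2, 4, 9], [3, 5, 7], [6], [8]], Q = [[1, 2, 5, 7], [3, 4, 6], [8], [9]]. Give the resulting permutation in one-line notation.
3 6 1 2 8 7 9 5 4

Reverse RSK: for i = n, n-1, ..., 1, locate i in Q, remove the corresponding corner cell from P, and reverse-bump its entry up through P; the value ejected from row 1 is w(i).

So w = 3 6 1 2 8 7 9 5 4.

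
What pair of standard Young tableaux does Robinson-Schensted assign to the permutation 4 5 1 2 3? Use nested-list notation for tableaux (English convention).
Insert each entry of the permutation into P by Schensted row insertion, recording in Q the position of each new cell.

Insert 4: appended to row 1. P = [[4]].
Insert 5: appended to row 1. P = [[4, 5]].
Insert 1: 1 bumps 4 from row 1; 4 starts row 2. P = [[1, 5], [4]].
Insert 2: 2 bumps 5 from row 1; 5 appends to row 2. P = [[1, 2], [4, 5]].
Insert 3: appended to row 1. P = [[1, 2, 3], [4, 5]].

So P = [[1, 2, 3], [4, 5]], Q = [[1, 2, 5], [3, 4]].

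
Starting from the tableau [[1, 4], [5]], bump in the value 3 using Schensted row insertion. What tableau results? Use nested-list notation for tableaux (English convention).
In row 1, 3 replaces 4 (the leftmost entry greater than 3); 4 is bumped to row 2. In row 2, 4 replaces 5 (the leftmost entry greater than 4); 5 is bumped to row 3. 5 starts a new row 3. The new tableau is [[1, 3], [4], [5]].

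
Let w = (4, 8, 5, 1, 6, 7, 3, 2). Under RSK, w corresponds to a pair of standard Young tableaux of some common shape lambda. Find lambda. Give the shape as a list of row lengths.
RSK row insertion gives P = [[1, 2, 6, 7], [3, 5], [4], [8]], which has shape [4, 2, 1, 1].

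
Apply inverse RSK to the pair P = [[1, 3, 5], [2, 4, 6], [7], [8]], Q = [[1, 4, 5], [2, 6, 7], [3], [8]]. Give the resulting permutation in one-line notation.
8 2 1 4 7 3 6 5

Reverse the RSK construction: for i from n down to 1, find the cell of Q containing i, remove the entry at that cell from P, and reverse-bump it up through P; the value ejected from row 1 is w(i).

Step i=8: Q has 8 at row 4, column 1; remove 8 from row 4 of P and reverse-bump: 8 enters row 3 and ejects 7; 7 enters row 2 and ejects 6; 6 enters row 1 and ejects 5. So w(8) = 5. P is now [[1, 3, 6], [2, 4, 7], [8]].
Step i=7: Q has 7 at row 2, column 3; remove 7 from row 2 of P and reverse-bump: 7 enters row 1 and ejects 6. So w(7) = 6. P is now [[1, 3, 7], [2, 4], [8]].
Step i=6: Q has 6 at row 2, column 2; remove 4 from row 2 of P and reverse-bump: 4 enters row 1 and ejects 3. So w(6) = 3. P is now [[1, 4, 7], [2], [8]].
Step i=5: Q has 5 at row 1, column 3; remove that cell from P, ejecting 7. So w(5) = 7. P is now [[1, 4], [2], [8]].
Step i=4: Q has 4 at row 1, column 2; remove that cell from P, ejecting 4. So w(4) = 4. P is now [[1], [2], [8]].
Step i=3: Q has 3 at row 3, column 1; remove 8 from row 3 of P and reverse-bump: 8 enters row 2 and ejects 2; 2 enters row 1 and ejects 1. So w(3) = 1. P is now [[2], [8]].
Step i=2: Q has 2 at row 2, column 1; remove 8 from row 2 of P and reverse-bump: 8 enters row 1 and ejects 2. So w(2) = 2. P is now [[8]].
Step i=1: Q has 1 at row 1, column 1; remove that cell from P, ejecting 8. So w(1) = 8. P is now [].

So w = 8 2 1 4 7 3 6 5.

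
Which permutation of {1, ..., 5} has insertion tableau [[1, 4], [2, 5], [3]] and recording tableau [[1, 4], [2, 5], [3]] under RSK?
3 2 1 5 4

Reverse the RSK construction: for i from n down to 1, find the cell of Q containing i, remove the entry at that cell from P, and reverse-bump it up through P; the value ejected from row 1 is w(i).

Step i=5: Q has 5 at row 2, column 2; remove 5 from row 2 of P and reverse-bump: 5 enters row 1 and ejects 4. So w(5) = 4. P is now [[1, 5], [2], [3]].
Step i=4: Q has 4 at row 1, column 2; remove that cell from P, ejecting 5. So w(4) = 5. P is now [[1], [2], [3]].
Step i=3: Q has 3 at row 3, column 1; remove 3 from row 3 of P and reverse-bump: 3 enters row 2 and ejects 2; 2 enters row 1 and ejects 1. So w(3) = 1. P is now [[2], [3]].
Step i=2: Q has 2 at row 2, column 1; remove 3 from row 2 of P and reverse-bump: 3 enters row 1 and ejects 2. So w(2) = 2. P is now [[3]].
Step i=1: Q has 1 at row 1, column 1; remove that cell from P, ejecting 3. So w(1) = 3. P is now [].

So w = 3 2 1 5 4.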